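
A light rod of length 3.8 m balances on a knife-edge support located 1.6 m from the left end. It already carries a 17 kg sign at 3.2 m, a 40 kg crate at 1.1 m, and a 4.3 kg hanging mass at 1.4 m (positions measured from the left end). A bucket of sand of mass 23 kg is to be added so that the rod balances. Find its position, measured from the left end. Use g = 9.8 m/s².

x ≈ 1.32 m from the left end

Take moments about the knife-edge support (at 1.6 m from the left end).
Sign: 17 × 9.8 = 166.6 N down at 3.2 m → arm 1.6 m, τ = 166.6 × 1.6 = 266.6 N·m clockwise.
Crate: 40 × 9.8 = 392 N down at 1.1 m → arm 0.5 m, τ = 392 × 0.5 = 196 N·m counterclockwise.
Hanging mass: 4.3 × 9.8 = 42.14 N down at 1.4 m → arm 0.2 m, τ = 42.14 × 0.2 = 8.428 N·m counterclockwise.
Net moment of existing loads = 62.17 N·m clockwise.
The bucket of sand weighs 23 × 9.8 = 225.4 N and must supply an equal counterclockwise moment, so its lever arm about the knife-edge support is 62.17 / 225.4 = 0.276 m.
That puts it at 1.6 − 0.276 = 1.32 m from the left end.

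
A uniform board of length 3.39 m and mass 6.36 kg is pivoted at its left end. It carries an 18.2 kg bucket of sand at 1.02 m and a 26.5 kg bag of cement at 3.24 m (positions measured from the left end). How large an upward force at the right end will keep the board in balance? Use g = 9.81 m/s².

F ≈ 333 N

Taking torques about the left end:
Beam weight: 6.36 × 9.81 = 62.39 N down at 1.695 m → arm 1.695 m, τ = 62.39 × 1.695 = 105.8 N·m clockwise.
Bucket of sand: 18.2 × 9.81 = 178.5 N down at 1.02 m → arm 1.02 m, τ = 178.5 × 1.02 = 182.1 N·m clockwise.
Bag of cement: 26.5 × 9.81 = 260 N down at 3.24 m → arm 3.24 m, τ = 260 × 3.24 = 842.4 N·m clockwise.
Net moment of the loads = 1130 N·m clockwise.
The upward force F acts at the right end, arm 3.39 m, giving F × 3.39 counterclockwise.
Balancing moments: F × 3.39 = 1130, giving F = 1130 / 3.39 = 333 N.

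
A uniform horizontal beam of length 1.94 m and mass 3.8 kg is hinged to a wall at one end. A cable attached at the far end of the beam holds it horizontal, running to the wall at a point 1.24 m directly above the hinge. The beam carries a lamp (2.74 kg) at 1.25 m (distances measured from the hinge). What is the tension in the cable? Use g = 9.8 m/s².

T ≈ 66.7 N

Take moments about the hinge.
Beam weight: 3.8 × 9.8 = 37.24 N down at 0.97 m → arm 0.97 m, τ = 37.24 × 0.97 = 36.12 N·m clockwise.
Lamp: 2.74 × 9.8 = 26.85 N down at 1.25 m → arm 1.25 m, τ = 26.85 × 1.25 = 33.56 N·m clockwise.
Total clockwise load moment = 69.68 N·m.
The cable tension T acts at 1.94 m; only its component perpendicular to the beam, T sinθ, produces torque. sinθ = h/√(h²+d²) = 1.24/√(1.24²+1.94²) = 0.5386.
Setting net torque to zero: T × 1.94 × 0.5386 = 69.68 → T = 69.68 / 1.045 = 66.7 N.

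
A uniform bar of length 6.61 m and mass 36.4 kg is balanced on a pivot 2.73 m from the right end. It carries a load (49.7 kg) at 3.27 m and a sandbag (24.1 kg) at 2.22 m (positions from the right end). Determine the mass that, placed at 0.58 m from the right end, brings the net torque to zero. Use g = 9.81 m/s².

Taking torques about the pivot (at 2.73 m from the right end):
Beam weight: 36.4 × 9.81 = 357.1 N down at 3.305 m → arm 0.575 m, τ = 357.1 × 0.575 = 205.3 N·m counterclockwise.
Load: 49.7 × 9.81 = 487.6 N down at 3.27 m → arm 0.54 m, τ = 487.6 × 0.54 = 263.3 N·m counterclockwise.
Sandbag: 24.1 × 9.81 = 236.4 N down at 2.22 m → arm 0.51 m, τ = 236.4 × 0.51 = 120.6 N·m clockwise.
Net moment of known loads = 348 N·m counterclockwise.
An unknown mass m at 0.58 m has arm 2.15 m; its moment is m·g·2.15 clockwise.
Στ = 0 ⇒ m × 9.81 × 2.15 = 348 ⇒ m = 348 / (9.81 × 2.15) = 16.5 kg.

m ≈ 16.5 kg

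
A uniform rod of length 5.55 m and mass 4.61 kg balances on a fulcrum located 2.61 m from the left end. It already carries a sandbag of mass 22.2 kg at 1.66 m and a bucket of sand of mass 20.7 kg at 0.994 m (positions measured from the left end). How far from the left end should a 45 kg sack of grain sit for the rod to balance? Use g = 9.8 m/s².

Sum moments about the fulcrum (at 2.61 m from the left end) (the support reaction has zero arm there).
Beam weight: 4.61 × 9.8 = 45.18 N down at 2.775 m → arm 0.165 m, τ = 45.18 × 0.165 = 7.455 N·m clockwise.
Sandbag: 22.2 × 9.8 = 217.6 N down at 1.66 m → arm 0.95 m, τ = 217.6 × 0.95 = 206.7 N·m counterclockwise.
Bucket of sand: 20.7 × 9.8 = 202.9 N down at 0.994 m → arm 1.616 m, τ = 202.9 × 1.616 = 327.9 N·m counterclockwise.
Net moment of existing loads = 527.1 N·m counterclockwise.
The sack of grain weighs 45 × 9.8 = 441 N and must supply an equal clockwise moment, so its lever arm about the fulcrum is 527.1 / 441 = 1.2 m.
That puts it at 2.61 + 1.2 = 3.81 m from the left end.

x ≈ 3.81 m from the left end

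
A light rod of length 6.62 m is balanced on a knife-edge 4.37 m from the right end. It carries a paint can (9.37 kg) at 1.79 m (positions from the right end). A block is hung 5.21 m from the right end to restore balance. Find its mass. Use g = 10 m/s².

m ≈ 28.8 kg

Take moments about the knife-edge (at 4.37 m from the right end).
Paint can: 9.37 × 10 = 93.7 N down at 1.79 m → arm 2.58 m, τ = 93.7 × 2.58 = 241.7 N·m clockwise.
Net moment of known loads = 241.7 N·m clockwise.
An unknown mass m at 5.21 m has arm 0.84 m; its moment is m·g·0.84 counterclockwise.
Balancing moments: m × 10 × 0.84 = 241.7, giving m = 241.7 / (10 × 0.84) = 28.8 kg.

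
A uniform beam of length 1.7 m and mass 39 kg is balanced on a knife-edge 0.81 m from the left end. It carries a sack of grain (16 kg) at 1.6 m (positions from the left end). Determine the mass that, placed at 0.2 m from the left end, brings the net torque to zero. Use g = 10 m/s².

Sum moments about the knife-edge (at 0.81 m from the left end) (the support reaction has zero arm there).
Beam weight: 39 × 10 = 390 N down at 0.85 m → arm 0.04 m, τ = 390 × 0.04 = 15.6 N·m clockwise.
Sack of grain: 16 × 10 = 160 N down at 1.6 m → arm 0.79 m, τ = 160 × 0.79 = 126.4 N·m clockwise.
Net moment of known loads = 142 N·m clockwise.
An unknown mass m at 0.2 m has arm 0.61 m; its moment is m·g·0.61 counterclockwise.
Balancing moments: m × 10 × 0.61 = 142, giving m = 142 / (10 × 0.61) = 23.3 kg.

m ≈ 23.3 kg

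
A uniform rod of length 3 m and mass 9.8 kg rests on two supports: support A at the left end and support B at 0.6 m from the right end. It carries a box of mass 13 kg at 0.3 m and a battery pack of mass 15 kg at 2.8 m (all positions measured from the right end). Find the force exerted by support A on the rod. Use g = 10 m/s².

R_A ≈ 158 N

Take moments about support B.
Beam weight: 9.8 × 10 = 98 N down at 1.5 m → arm 0.9 m, τ = 98 × 0.9 = 88.2 N·m counterclockwise.
Box: 13 × 10 = 130 N down at 0.3 m → arm 0.3 m, τ = 130 × 0.3 = 39 N·m clockwise.
Battery pack: 15 × 10 = 150 N down at 2.8 m → arm 2.2 m, τ = 150 × 2.2 = 330 N·m counterclockwise.
Net load moment about support B = 379.2 N·m counterclockwise.
Reaction R at support A is upward at 3 m, arm 2.4 m → moment R × 2.4 clockwise.
Στ = 0 ⇒ R × 2.4 = 379.2 ⇒ R = 158 N.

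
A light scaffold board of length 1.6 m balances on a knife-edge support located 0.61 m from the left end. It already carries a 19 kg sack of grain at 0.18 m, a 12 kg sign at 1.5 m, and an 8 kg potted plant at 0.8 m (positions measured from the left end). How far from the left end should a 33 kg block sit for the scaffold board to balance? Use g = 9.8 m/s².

x ≈ 0.488 m from the left end

Take moments about the knife-edge support (at 0.61 m from the left end).
Sack of grain: 19 × 9.8 = 186.2 N down at 0.18 m → arm 0.43 m, τ = 186.2 × 0.43 = 80.07 N·m counterclockwise.
Sign: 12 × 9.8 = 117.6 N down at 1.5 m → arm 0.89 m, τ = 117.6 × 0.89 = 104.7 N·m clockwise.
Potted plant: 8 × 9.8 = 78.4 N down at 0.8 m → arm 0.19 m, τ = 78.4 × 0.19 = 14.9 N·m clockwise.
Net moment of existing loads = 39.53 N·m clockwise.
The block weighs 33 × 9.8 = 323.4 N and must supply an equal counterclockwise moment, so its lever arm about the knife-edge support is 39.53 / 323.4 = 0.122 m.
That puts it at 0.61 − 0.122 = 0.488 m from the left end.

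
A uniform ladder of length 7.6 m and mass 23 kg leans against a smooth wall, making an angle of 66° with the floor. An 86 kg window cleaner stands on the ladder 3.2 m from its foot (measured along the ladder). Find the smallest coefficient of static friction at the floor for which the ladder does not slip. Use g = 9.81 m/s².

Sum moments about the foot of the ladder (the floor normal and friction both act there and drop out).
Ladder weight 23×9.81 = 225.6 N acts at 3.8 m along the ladder; its horizontal arm is 3.8·cos66° = 1.546 m → τ = 348.8 N·m clockwise.
Window cleaner: 86×9.81 = 843.7 N at 3.2 m → arm 1.302 m → τ = 1098 N·m clockwise.
Wall normal N acts horizontally at the top; its moment arm is the height L sinθ = 7.6·sin66° = 6.943 m, counterclockwise.
Στ = 0 ⇒ N × 6.943 = 1447 ⇒ N = 208.4 N.
ΣFx = 0 ⇒ f = N_wall = 208.4 N. ΣFy = 0 ⇒ N_floor = 1069 N.
μ_min = f / N_floor = 208.4 / 1069 = 0.195.

μ_min ≈ 0.195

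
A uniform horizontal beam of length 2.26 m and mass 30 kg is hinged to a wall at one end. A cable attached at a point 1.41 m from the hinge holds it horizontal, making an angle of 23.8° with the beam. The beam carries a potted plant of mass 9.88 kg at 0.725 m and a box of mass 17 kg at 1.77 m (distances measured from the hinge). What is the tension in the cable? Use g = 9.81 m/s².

T ≈ 1230 N

About the hinge:
Beam weight: 30 × 9.81 = 294.3 N down at 1.13 m → arm 1.13 m, τ = 294.3 × 1.13 = 332.6 N·m clockwise.
Potted plant: 9.88 × 9.81 = 96.92 N down at 0.725 m → arm 0.725 m, τ = 96.92 × 0.725 = 70.27 N·m clockwise.
Box: 17 × 9.81 = 166.8 N down at 1.77 m → arm 1.77 m, τ = 166.8 × 1.77 = 295.2 N·m clockwise.
Total clockwise load moment = 698.1 N·m.
The cable tension T acts at 1.41 m; only its component perpendicular to the beam, T sinθ, produces torque. sin 23.8° = 0.4035.
For rotational equilibrium, T × 1.41 × 0.4035 = 698.1, so T = 698.1 / 0.5689 = 1230 N.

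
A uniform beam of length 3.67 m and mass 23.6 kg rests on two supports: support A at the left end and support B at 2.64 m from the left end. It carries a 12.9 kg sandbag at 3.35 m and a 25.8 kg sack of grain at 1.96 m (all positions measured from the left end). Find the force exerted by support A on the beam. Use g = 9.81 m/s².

R_A ≈ 102 N

Taking torques about support B:
Beam weight: 23.6 × 9.81 = 231.5 N down at 1.835 m → arm 0.805 m, τ = 231.5 × 0.805 = 186.4 N·m counterclockwise.
Sandbag: 12.9 × 9.81 = 126.5 N down at 3.35 m → arm 0.71 m, τ = 126.5 × 0.71 = 89.81 N·m clockwise.
Sack of grain: 25.8 × 9.81 = 253.1 N down at 1.96 m → arm 0.68 m, τ = 253.1 × 0.68 = 172.1 N·m counterclockwise.
Net load moment about support B = 268.7 N·m counterclockwise.
Reaction R at support A is upward at 0 m, arm 2.64 m → moment R × 2.64 clockwise.
Balancing moments: R × 2.64 = 268.7, giving R = 102 N.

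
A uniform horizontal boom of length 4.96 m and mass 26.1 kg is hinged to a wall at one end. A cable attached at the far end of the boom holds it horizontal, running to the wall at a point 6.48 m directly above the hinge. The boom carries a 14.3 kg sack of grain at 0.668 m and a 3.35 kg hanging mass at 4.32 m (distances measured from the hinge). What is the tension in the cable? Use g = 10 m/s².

T ≈ 225 N

Taking torques about the hinge:
Beam weight: 26.1 × 10 = 261 N down at 2.48 m → arm 2.48 m, τ = 261 × 2.48 = 647.3 N·m clockwise.
Sack of grain: 14.3 × 10 = 143 N down at 0.668 m → arm 0.668 m, τ = 143 × 0.668 = 95.52 N·m clockwise.
Hanging mass: 3.35 × 10 = 33.5 N down at 4.32 m → arm 4.32 m, τ = 33.5 × 4.32 = 144.7 N·m clockwise.
Total clockwise load moment = 887.5 N·m.
The cable tension T acts at 4.96 m; only its component perpendicular to the boom, T sinθ, produces torque. sinθ = h/√(h²+d²) = 6.48/√(6.48²+4.96²) = 0.7941.
Στ = 0 ⇒ T × 4.96 × 0.7941 = 887.5 ⇒ T = 887.5 / 3.939 = 225 N.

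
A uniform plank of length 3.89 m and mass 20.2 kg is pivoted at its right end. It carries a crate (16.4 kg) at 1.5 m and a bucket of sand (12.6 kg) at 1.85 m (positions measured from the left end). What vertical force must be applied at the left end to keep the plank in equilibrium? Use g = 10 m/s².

F ≈ 268 N

About the right end:
Beam weight: 20.2 × 10 = 202 N down at 1.945 m → arm 1.945 m, τ = 202 × 1.945 = 392.9 N·m counterclockwise.
Crate: 16.4 × 10 = 164 N down at 1.5 m → arm 2.39 m, τ = 164 × 2.39 = 392 N·m counterclockwise.
Bucket of sand: 12.6 × 10 = 126 N down at 1.85 m → arm 2.04 m, τ = 126 × 2.04 = 257 N·m counterclockwise.
Net moment of the loads = 1042 N·m counterclockwise.
The upward force F acts at the left end, arm 3.89 m, giving F × 3.89 clockwise.
Setting net torque to zero: F × 3.89 = 1042 → F = 1042 / 3.89 = 268 N.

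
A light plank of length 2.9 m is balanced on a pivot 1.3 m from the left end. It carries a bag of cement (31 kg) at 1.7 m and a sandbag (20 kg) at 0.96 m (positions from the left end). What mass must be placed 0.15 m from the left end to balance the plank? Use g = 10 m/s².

Taking torques about the pivot (at 1.3 m from the left end):
Bag of cement: 31 × 10 = 310 N down at 1.7 m → arm 0.4 m, τ = 310 × 0.4 = 124 N·m clockwise.
Sandbag: 20 × 10 = 200 N down at 0.96 m → arm 0.34 m, τ = 200 × 0.34 = 68 N·m counterclockwise.
Net moment of known loads = 56 N·m clockwise.
An unknown mass m at 0.15 m has arm 1.15 m; its moment is m·g·1.15 counterclockwise.
For rotational equilibrium, m × 10 × 1.15 = 56, so m = 56 / (10 × 1.15) = 4.87 kg.

m ≈ 4.87 kg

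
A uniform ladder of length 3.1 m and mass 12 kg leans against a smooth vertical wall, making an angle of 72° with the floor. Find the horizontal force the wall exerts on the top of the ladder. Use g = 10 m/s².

N_wall ≈ 19.5 N

Taking torques about the foot of the ladder:
Ladder weight 12×10 = 120 N acts at 1.55 m along the ladder; its horizontal arm is 1.55·cos72° = 0.479 m → τ = 57.48 N·m clockwise.
Wall normal N acts horizontally at the top; its moment arm is the height L sinθ = 3.1·sin72° = 2.948 m, counterclockwise.
Setting net torque to zero: N × 2.948 = 57.48 → N = 19.5 N.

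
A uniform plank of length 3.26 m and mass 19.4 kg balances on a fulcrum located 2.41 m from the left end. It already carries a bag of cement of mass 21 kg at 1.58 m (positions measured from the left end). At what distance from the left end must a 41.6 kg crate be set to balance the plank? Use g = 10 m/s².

Sum moments about the fulcrum (at 2.41 m from the left end) (the support reaction has zero arm there).
Beam weight: 19.4 × 10 = 194 N down at 1.63 m → arm 0.78 m, τ = 194 × 0.78 = 151.3 N·m counterclockwise.
Bag of cement: 21 × 10 = 210 N down at 1.58 m → arm 0.83 m, τ = 210 × 0.83 = 174.3 N·m counterclockwise.
Net moment of existing loads = 325.6 N·m counterclockwise.
The crate weighs 41.6 × 10 = 416 N and must supply an equal clockwise moment, so its lever arm about the fulcrum is 325.6 / 416 = 0.783 m.
That puts it at 2.41 + 0.783 = 3.19 m from the left end.

x ≈ 3.19 m from the left end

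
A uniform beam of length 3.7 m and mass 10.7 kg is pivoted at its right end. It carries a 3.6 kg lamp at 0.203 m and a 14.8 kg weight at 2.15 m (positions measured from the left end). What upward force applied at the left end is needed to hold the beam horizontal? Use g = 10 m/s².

Taking torques about the right end:
Beam weight: 10.7 × 10 = 107 N down at 1.85 m → arm 1.85 m, τ = 107 × 1.85 = 198 N·m counterclockwise.
Lamp: 3.6 × 10 = 36 N down at 0.203 m → arm 3.497 m, τ = 36 × 3.497 = 125.9 N·m counterclockwise.
Weight: 14.8 × 10 = 148 N down at 2.15 m → arm 1.55 m, τ = 148 × 1.55 = 229.4 N·m counterclockwise.
Net moment of the loads = 553.3 N·m counterclockwise.
The upward force F acts at the left end, arm 3.7 m, giving F × 3.7 clockwise.
Balancing moments: F × 3.7 = 553.3, giving F = 553.3 / 3.7 = 150 N.

F ≈ 150 N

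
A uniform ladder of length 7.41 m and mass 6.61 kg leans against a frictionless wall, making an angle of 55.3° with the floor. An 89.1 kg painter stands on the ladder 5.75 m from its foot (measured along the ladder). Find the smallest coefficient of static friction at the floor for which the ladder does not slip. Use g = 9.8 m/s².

μ_min ≈ 0.524

Taking torques about the foot of the ladder:
Ladder weight 6.61×9.8 = 64.78 N acts at 3.705 m along the ladder; its horizontal arm is 3.705·cos55.3° = 2.109 m → τ = 136.6 N·m clockwise.
Painter: 89.1×9.8 = 873.2 N at 5.75 m → arm 3.273 m → τ = 2858 N·m clockwise.
Wall normal N acts horizontally at the top; its moment arm is the height L sinθ = 7.41·sin55.3° = 6.092 m, counterclockwise.
Balancing moments: N × 6.092 = 2995, giving N = 491.6 N.
ΣFx = 0 ⇒ f = N_wall = 491.6 N. ΣFy = 0 ⇒ N_floor = 938 N.
μ_min = f / N_floor = 491.6 / 938 = 0.524.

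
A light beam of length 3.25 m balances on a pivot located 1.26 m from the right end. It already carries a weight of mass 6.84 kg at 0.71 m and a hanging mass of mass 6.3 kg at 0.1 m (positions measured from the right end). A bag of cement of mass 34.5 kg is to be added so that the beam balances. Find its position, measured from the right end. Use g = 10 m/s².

Taking torques about the pivot (at 1.26 m from the right end):
Weight: 6.84 × 10 = 68.4 N down at 0.71 m → arm 0.55 m, τ = 68.4 × 0.55 = 37.62 N·m clockwise.
Hanging mass: 6.3 × 10 = 63 N down at 0.1 m → arm 1.16 m, τ = 63 × 1.16 = 73.08 N·m clockwise.
Net moment of existing loads = 110.7 N·m clockwise.
The bag of cement weighs 34.5 × 10 = 345 N and must supply an equal counterclockwise moment, so its lever arm about the pivot is 110.7 / 345 = 0.321 m.
That puts it at 1.26 + 0.321 = 1.58 m from the right end.

x ≈ 1.58 m from the right end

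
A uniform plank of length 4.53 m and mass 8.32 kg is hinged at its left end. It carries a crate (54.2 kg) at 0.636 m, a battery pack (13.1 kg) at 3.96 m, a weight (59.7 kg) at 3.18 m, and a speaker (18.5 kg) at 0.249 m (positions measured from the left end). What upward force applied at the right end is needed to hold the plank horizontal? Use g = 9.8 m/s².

F ≈ 648 N

Sum moments about the left end (the unknown pivot reaction has zero arm there).
Beam weight: 8.32 × 9.8 = 81.54 N down at 2.265 m → arm 2.265 m, τ = 81.54 × 2.265 = 184.7 N·m clockwise.
Crate: 54.2 × 9.8 = 531.2 N down at 0.636 m → arm 0.636 m, τ = 531.2 × 0.636 = 337.8 N·m clockwise.
Battery pack: 13.1 × 9.8 = 128.4 N down at 3.96 m → arm 3.96 m, τ = 128.4 × 3.96 = 508.5 N·m clockwise.
Weight: 59.7 × 9.8 = 585.1 N down at 3.18 m → arm 3.18 m, τ = 585.1 × 3.18 = 1861 N·m clockwise.
Speaker: 18.5 × 9.8 = 181.3 N down at 0.249 m → arm 0.249 m, τ = 181.3 × 0.249 = 45.14 N·m clockwise.
Net moment of the loads = 2937 N·m clockwise.
The upward force F acts at the right end, arm 4.53 m, giving F × 4.53 counterclockwise.
Setting net torque to zero: F × 4.53 = 2937 → F = 2937 / 4.53 = 648 N.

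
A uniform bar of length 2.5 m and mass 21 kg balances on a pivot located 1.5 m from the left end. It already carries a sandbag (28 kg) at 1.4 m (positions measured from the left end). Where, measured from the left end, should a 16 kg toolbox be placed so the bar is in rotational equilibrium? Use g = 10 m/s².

Taking torques about the pivot (at 1.5 m from the left end):
Beam weight: 21 × 10 = 210 N down at 1.25 m → arm 0.25 m, τ = 210 × 0.25 = 52.5 N·m counterclockwise.
Sandbag: 28 × 10 = 280 N down at 1.4 m → arm 0.1 m, τ = 280 × 0.1 = 28 N·m counterclockwise.
Net moment of existing loads = 80.5 N·m counterclockwise.
The toolbox weighs 16 × 10 = 160 N and must supply an equal clockwise moment, so its lever arm about the pivot is 80.5 / 160 = 0.503 m.
That puts it at 1.5 + 0.503 = 2 m from the left end.

x ≈ 2 m from the left end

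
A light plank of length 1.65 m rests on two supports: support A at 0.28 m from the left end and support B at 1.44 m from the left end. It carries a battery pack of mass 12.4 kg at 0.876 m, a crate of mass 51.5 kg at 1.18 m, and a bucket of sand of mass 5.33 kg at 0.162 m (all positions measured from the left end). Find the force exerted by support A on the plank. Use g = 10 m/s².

Take moments about support B.
Battery pack: 12.4 × 10 = 124 N down at 0.876 m → arm 0.564 m, τ = 124 × 0.564 = 69.94 N·m counterclockwise.
Crate: 51.5 × 10 = 515 N down at 1.18 m → arm 0.26 m, τ = 515 × 0.26 = 133.9 N·m counterclockwise.
Bucket of sand: 5.33 × 10 = 53.3 N down at 0.162 m → arm 1.278 m, τ = 53.3 × 1.278 = 68.12 N·m counterclockwise.
Net load moment about support B = 272 N·m counterclockwise.
Reaction R at support A is upward at 0.28 m, arm 1.16 m → moment R × 1.16 clockwise.
Στ = 0 ⇒ R × 1.16 = 272 ⇒ R = 234 N.

R_A ≈ 234 N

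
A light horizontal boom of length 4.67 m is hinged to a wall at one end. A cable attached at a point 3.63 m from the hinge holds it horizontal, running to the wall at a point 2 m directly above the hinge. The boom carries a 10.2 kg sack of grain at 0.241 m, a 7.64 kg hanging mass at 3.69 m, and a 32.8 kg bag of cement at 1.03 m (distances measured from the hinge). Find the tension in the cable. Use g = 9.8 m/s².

T ≈ 360 N

Taking torques about the hinge:
Sack of grain: 10.2 × 9.8 = 99.96 N down at 0.241 m → arm 0.241 m, τ = 99.96 × 0.241 = 24.09 N·m clockwise.
Hanging mass: 7.64 × 9.8 = 74.87 N down at 3.69 m → arm 3.69 m, τ = 74.87 × 3.69 = 276.3 N·m clockwise.
Bag of cement: 32.8 × 9.8 = 321.4 N down at 1.03 m → arm 1.03 m, τ = 321.4 × 1.03 = 331 N·m clockwise.
Total clockwise load moment = 631.4 N·m.
The cable tension T acts at 3.63 m; only its component perpendicular to the boom, T sinθ, produces torque. sinθ = h/√(h²+d²) = 2/√(2²+3.63²) = 0.4826.
Στ = 0 ⇒ T × 3.63 × 0.4826 = 631.4 ⇒ T = 631.4 / 1.752 = 360 N.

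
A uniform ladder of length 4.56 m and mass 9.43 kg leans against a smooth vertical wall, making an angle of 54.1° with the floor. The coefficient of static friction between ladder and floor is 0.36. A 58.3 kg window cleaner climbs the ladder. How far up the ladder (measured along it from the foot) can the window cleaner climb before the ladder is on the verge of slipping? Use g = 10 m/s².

d ≈ 2.27 m

Taking torques about the foot of the ladder:
Ladder weight 9.43×10 = 94.3 N acts at 2.28 m along the ladder; its horizontal arm is 2.28·cos54.1° = 1.337 m → τ = 126.1 N·m clockwise.
Window cleaner weight 58.3×10 = 583 N at distance d → arm d·cos54.1° → τ = 583·d·0.5864 clockwise.
Wall normal N at the top has arm L sinθ = 3.694 m counterclockwise, so Στ = 0 gives N·3.694 = 126.1 + 341.9·d.
ΣFy = 0 ⇒ N_floor = 677.3 N, so the maximum friction is μ_s·N_floor = 0.36×677.3 = 243.8 N. ΣFx = 0 ⇒ N_wall = f, so at the slipping point N = 243.8 N.
Substituting: 243.8×3.694 = 126.1 + 341.9·d ⇒ d = (900.6 − 126.1) / 341.9 = 2.27 m.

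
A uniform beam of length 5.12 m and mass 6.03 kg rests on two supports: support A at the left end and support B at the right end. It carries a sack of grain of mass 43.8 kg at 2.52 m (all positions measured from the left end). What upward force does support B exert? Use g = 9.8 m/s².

R_B ≈ 241 N

About support A:
Beam weight: 6.03 × 9.8 = 59.09 N down at 2.56 m → arm 2.56 m, τ = 59.09 × 2.56 = 151.3 N·m clockwise.
Sack of grain: 43.8 × 9.8 = 429.2 N down at 2.52 m → arm 2.52 m, τ = 429.2 × 2.52 = 1082 N·m clockwise.
Net load moment about support A = 1233 N·m clockwise.
Reaction R at support B is upward at 5.12 m, arm 5.12 m → moment R × 5.12 counterclockwise.
Στ = 0 ⇒ R × 5.12 = 1233 ⇒ R = 241 N.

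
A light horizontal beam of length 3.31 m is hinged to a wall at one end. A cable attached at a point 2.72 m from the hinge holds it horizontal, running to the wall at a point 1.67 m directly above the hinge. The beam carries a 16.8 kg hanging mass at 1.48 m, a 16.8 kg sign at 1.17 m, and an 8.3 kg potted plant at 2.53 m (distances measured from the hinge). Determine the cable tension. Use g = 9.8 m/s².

T ≈ 451 N

Taking torques about the hinge:
Hanging mass: 16.8 × 9.8 = 164.6 N down at 1.48 m → arm 1.48 m, τ = 164.6 × 1.48 = 243.6 N·m clockwise.
Sign: 16.8 × 9.8 = 164.6 N down at 1.17 m → arm 1.17 m, τ = 164.6 × 1.17 = 192.6 N·m clockwise.
Potted plant: 8.3 × 9.8 = 81.34 N down at 2.53 m → arm 2.53 m, τ = 81.34 × 2.53 = 205.8 N·m clockwise.
Total clockwise load moment = 642 N·m.
The cable tension T acts at 2.72 m; only its component perpendicular to the beam, T sinθ, produces torque. sinθ = h/√(h²+d²) = 1.67/√(1.67²+2.72²) = 0.5232.
Στ = 0 ⇒ T × 2.72 × 0.5232 = 642 ⇒ T = 642 / 1.423 = 451 N.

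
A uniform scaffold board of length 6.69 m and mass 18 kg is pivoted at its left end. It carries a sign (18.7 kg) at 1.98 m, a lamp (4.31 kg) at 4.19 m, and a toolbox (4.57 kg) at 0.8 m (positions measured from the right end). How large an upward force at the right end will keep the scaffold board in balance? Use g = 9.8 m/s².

F ≈ 272 N

Take moments about the left end.
Beam weight: 18 × 9.8 = 176.4 N down at 3.345 m → arm 3.345 m, τ = 176.4 × 3.345 = 590.1 N·m clockwise.
Sign: 18.7 × 9.8 = 183.3 N down at 1.98 m → arm 4.71 m, τ = 183.3 × 4.71 = 863.3 N·m clockwise.
Lamp: 4.31 × 9.8 = 42.24 N down at 4.19 m → arm 2.5 m, τ = 42.24 × 2.5 = 105.6 N·m clockwise.
Toolbox: 4.57 × 9.8 = 44.79 N down at 0.8 m → arm 5.89 m, τ = 44.79 × 5.89 = 263.8 N·m clockwise.
Net moment of the loads = 1823 N·m clockwise.
The upward force F acts at the right end, arm 6.69 m, giving F × 6.69 counterclockwise.
For rotational equilibrium, F × 6.69 = 1823, so F = 1823 / 6.69 = 272 N.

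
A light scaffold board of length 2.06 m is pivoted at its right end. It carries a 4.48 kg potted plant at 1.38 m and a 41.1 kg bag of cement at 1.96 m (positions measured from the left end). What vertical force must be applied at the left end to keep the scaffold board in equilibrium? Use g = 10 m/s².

Choose the right end as the axis so the unknown pivot reaction has zero arm there.
Potted plant: 4.48 × 10 = 44.8 N down at 1.38 m → arm 0.68 m, τ = 44.8 × 0.68 = 30.46 N·m counterclockwise.
Bag of cement: 41.1 × 10 = 411 N down at 1.96 m → arm 0.1 m, τ = 411 × 0.1 = 41.1 N·m counterclockwise.
Net moment of the loads = 71.56 N·m counterclockwise.
The upward force F acts at the left end, arm 2.06 m, giving F × 2.06 clockwise.
For rotational equilibrium, F × 2.06 = 71.56, so F = 71.56 / 2.06 = 34.7 N.

F ≈ 34.7 N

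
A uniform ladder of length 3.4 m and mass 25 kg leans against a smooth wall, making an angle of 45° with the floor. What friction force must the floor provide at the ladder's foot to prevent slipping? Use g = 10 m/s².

f ≈ 125 N

About the foot of the ladder:
Ladder weight 25×10 = 250 N acts at 1.7 m along the ladder; its horizontal arm is 1.7·cos45° = 1.202 m → τ = 300.5 N·m clockwise.
Wall normal N acts horizontally at the top; its moment arm is the height L sinθ = 3.4·sin45° = 2.404 m, counterclockwise.
Στ = 0 ⇒ N × 2.404 = 300.5 ⇒ N = 125 N.
ΣFx = 0: friction at the foot balances the wall's push, so f = N_wall = 125 N.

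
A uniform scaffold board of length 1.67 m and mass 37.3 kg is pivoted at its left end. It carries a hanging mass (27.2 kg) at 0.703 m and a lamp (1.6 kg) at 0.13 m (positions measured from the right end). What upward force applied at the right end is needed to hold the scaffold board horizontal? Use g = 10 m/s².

F ≈ 359 N

Taking torques about the left end:
Beam weight: 37.3 × 10 = 373 N down at 0.835 m → arm 0.835 m, τ = 373 × 0.835 = 311.5 N·m clockwise.
Hanging mass: 27.2 × 10 = 272 N down at 0.703 m → arm 0.967 m, τ = 272 × 0.967 = 263 N·m clockwise.
Lamp: 1.6 × 10 = 16 N down at 0.13 m → arm 1.54 m, τ = 16 × 1.54 = 24.64 N·m clockwise.
Net moment of the loads = 599.1 N·m clockwise.
The upward force F acts at the right end, arm 1.67 m, giving F × 1.67 counterclockwise.
For rotational equilibrium, F × 1.67 = 599.1, so F = 599.1 / 1.67 = 359 N.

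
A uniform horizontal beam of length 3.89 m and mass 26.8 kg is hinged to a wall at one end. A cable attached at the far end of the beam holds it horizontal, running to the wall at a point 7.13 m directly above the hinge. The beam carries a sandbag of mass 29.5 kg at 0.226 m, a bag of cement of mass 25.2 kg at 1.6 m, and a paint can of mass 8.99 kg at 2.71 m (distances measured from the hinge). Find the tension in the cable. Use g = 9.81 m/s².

T ≈ 355 N

About the hinge:
Beam weight: 26.8 × 9.81 = 262.9 N down at 1.945 m → arm 1.945 m, τ = 262.9 × 1.945 = 511.3 N·m clockwise.
Sandbag: 29.5 × 9.81 = 289.4 N down at 0.226 m → arm 0.226 m, τ = 289.4 × 0.226 = 65.4 N·m clockwise.
Bag of cement: 25.2 × 9.81 = 247.2 N down at 1.6 m → arm 1.6 m, τ = 247.2 × 1.6 = 395.5 N·m clockwise.
Paint can: 8.99 × 9.81 = 88.19 N down at 2.71 m → arm 2.71 m, τ = 88.19 × 2.71 = 239 N·m clockwise.
Total clockwise load moment = 1211 N·m.
The cable tension T acts at 3.89 m; only its component perpendicular to the beam, T sinθ, produces torque. sinθ = h/√(h²+d²) = 7.13/√(7.13²+3.89²) = 0.8778.
For rotational equilibrium, T × 3.89 × 0.8778 = 1211, so T = 1211 / 3.415 = 355 N.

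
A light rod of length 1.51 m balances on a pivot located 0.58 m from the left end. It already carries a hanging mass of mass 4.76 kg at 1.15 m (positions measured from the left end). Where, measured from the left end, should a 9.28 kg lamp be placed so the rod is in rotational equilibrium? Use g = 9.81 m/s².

x ≈ 0.288 m from the left end

Choose the pivot (at 0.58 m from the left end) as the axis so the support reaction has zero arm there.
Hanging mass: 4.76 × 9.81 = 46.7 N down at 1.15 m → arm 0.57 m, τ = 46.7 × 0.57 = 26.62 N·m clockwise.
Net moment of existing loads = 26.62 N·m clockwise.
The lamp weighs 9.28 × 9.81 = 91.04 N and must supply an equal counterclockwise moment, so its lever arm about the pivot is 26.62 / 91.04 = 0.292 m.
That puts it at 0.58 − 0.292 = 0.288 m from the left end.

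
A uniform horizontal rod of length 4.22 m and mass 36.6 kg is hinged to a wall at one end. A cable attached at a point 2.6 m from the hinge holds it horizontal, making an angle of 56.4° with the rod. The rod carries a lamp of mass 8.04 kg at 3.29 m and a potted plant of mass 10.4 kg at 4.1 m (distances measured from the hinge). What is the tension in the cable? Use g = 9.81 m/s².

Taking torques about the hinge:
Beam weight: 36.6 × 9.81 = 359 N down at 2.11 m → arm 2.11 m, τ = 359 × 2.11 = 757.5 N·m clockwise.
Lamp: 8.04 × 9.81 = 78.87 N down at 3.29 m → arm 3.29 m, τ = 78.87 × 3.29 = 259.5 N·m clockwise.
Potted plant: 10.4 × 9.81 = 102 N down at 4.1 m → arm 4.1 m, τ = 102 × 4.1 = 418.2 N·m clockwise.
Total clockwise load moment = 1435 N·m.
The cable tension T acts at 2.6 m; only its component perpendicular to the rod, T sinθ, produces torque. sin 56.4° = 0.8329.
Στ = 0 ⇒ T × 2.6 × 0.8329 = 1435 ⇒ T = 1435 / 2.166 = 663 N.

T ≈ 663 N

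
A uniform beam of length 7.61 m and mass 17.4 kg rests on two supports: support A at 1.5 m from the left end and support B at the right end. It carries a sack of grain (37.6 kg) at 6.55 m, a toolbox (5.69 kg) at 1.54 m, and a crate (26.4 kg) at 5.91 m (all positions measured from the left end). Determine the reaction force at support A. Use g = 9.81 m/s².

Taking torques about support B:
Beam weight: 17.4 × 9.81 = 170.7 N down at 3.805 m → arm 3.805 m, τ = 170.7 × 3.805 = 649.5 N·m counterclockwise.
Sack of grain: 37.6 × 9.81 = 368.9 N down at 6.55 m → arm 1.06 m, τ = 368.9 × 1.06 = 391 N·m counterclockwise.
Toolbox: 5.69 × 9.81 = 55.82 N down at 1.54 m → arm 6.07 m, τ = 55.82 × 6.07 = 338.8 N·m counterclockwise.
Crate: 26.4 × 9.81 = 259 N down at 5.91 m → arm 1.7 m, τ = 259 × 1.7 = 440.3 N·m counterclockwise.
Net load moment about support B = 1820 N·m counterclockwise.
Reaction R at support A is upward at 1.5 m, arm 6.11 m → moment R × 6.11 clockwise.
For rotational equilibrium, R × 6.11 = 1820, so R = 298 N.

R_A ≈ 298 N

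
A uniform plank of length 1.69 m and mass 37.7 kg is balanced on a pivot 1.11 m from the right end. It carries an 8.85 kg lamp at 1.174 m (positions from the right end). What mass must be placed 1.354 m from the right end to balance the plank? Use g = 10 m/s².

m ≈ 38.6 kg

Take moments about the pivot (at 1.11 m from the right end).
Beam weight: 37.7 × 10 = 377 N down at 0.845 m → arm 0.265 m, τ = 377 × 0.265 = 99.91 N·m clockwise.
Lamp: 8.85 × 10 = 88.5 N down at 1.174 m → arm 0.064 m, τ = 88.5 × 0.064 = 5.664 N·m counterclockwise.
Net moment of known loads = 94.25 N·m clockwise.
An unknown mass m at 1.354 m has arm 0.244 m; its moment is m·g·0.244 counterclockwise.
Στ = 0 ⇒ m × 10 × 0.244 = 94.25 ⇒ m = 94.25 / (10 × 0.244) = 38.6 kg.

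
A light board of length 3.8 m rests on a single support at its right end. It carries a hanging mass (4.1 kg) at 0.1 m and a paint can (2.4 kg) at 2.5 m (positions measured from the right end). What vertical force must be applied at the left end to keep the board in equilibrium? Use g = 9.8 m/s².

Sum moments about the right end (the unknown pivot reaction has zero arm there).
Hanging mass: 4.1 × 9.8 = 40.18 N down at 0.1 m → arm 0.1 m, τ = 40.18 × 0.1 = 4.018 N·m counterclockwise.
Paint can: 2.4 × 9.8 = 23.52 N down at 2.5 m → arm 2.5 m, τ = 23.52 × 2.5 = 58.8 N·m counterclockwise.
Net moment of the loads = 62.82 N·m counterclockwise.
The upward force F acts at the left end, arm 3.8 m, giving F × 3.8 clockwise.
Balancing moments: F × 3.8 = 62.82, giving F = 62.82 / 3.8 = 16.5 N.

F ≈ 16.5 N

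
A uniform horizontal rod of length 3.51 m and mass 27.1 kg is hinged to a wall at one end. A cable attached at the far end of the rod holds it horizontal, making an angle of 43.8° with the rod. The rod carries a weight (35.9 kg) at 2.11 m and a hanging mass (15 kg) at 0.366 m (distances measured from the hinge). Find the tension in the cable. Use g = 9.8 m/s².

Take moments about the hinge.
Beam weight: 27.1 × 9.8 = 265.6 N down at 1.755 m → arm 1.755 m, τ = 265.6 × 1.755 = 466.1 N·m clockwise.
Weight: 35.9 × 9.8 = 351.8 N down at 2.11 m → arm 2.11 m, τ = 351.8 × 2.11 = 742.3 N·m clockwise.
Hanging mass: 15 × 9.8 = 147 N down at 0.366 m → arm 0.366 m, τ = 147 × 0.366 = 53.8 N·m clockwise.
Total clockwise load moment = 1262 N·m.
The cable tension T acts at 3.51 m; only its component perpendicular to the rod, T sinθ, produces torque. sin 43.8° = 0.6921.
Στ = 0 ⇒ T × 3.51 × 0.6921 = 1262 ⇒ T = 1262 / 2.429 = 520 N.

T ≈ 520 N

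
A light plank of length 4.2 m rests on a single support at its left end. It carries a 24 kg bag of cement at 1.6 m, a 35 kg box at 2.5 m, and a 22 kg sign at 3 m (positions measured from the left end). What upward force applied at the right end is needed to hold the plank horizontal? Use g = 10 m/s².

F ≈ 457 N

Sum moments about the left end (the unknown pivot reaction has zero arm there).
Bag of cement: 24 × 10 = 240 N down at 1.6 m → arm 1.6 m, τ = 240 × 1.6 = 384 N·m clockwise.
Box: 35 × 10 = 350 N down at 2.5 m → arm 2.5 m, τ = 350 × 2.5 = 875 N·m clockwise.
Sign: 22 × 10 = 220 N down at 3 m → arm 3 m, τ = 220 × 3 = 660 N·m clockwise.
Net moment of the loads = 1919 N·m clockwise.
The upward force F acts at the right end, arm 4.2 m, giving F × 4.2 counterclockwise.
Στ = 0 ⇒ F × 4.2 = 1919 ⇒ F = 1919 / 4.2 = 457 N.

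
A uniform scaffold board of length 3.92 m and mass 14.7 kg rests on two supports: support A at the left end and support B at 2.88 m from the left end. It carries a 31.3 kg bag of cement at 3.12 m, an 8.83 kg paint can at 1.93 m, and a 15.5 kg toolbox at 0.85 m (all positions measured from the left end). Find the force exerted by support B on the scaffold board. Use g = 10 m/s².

Choose support A as the axis so its reaction then has zero moment arm.
Beam weight: 14.7 × 10 = 147 N down at 1.96 m → arm 1.96 m, τ = 147 × 1.96 = 288.1 N·m clockwise.
Bag of cement: 31.3 × 10 = 313 N down at 3.12 m → arm 3.12 m, τ = 313 × 3.12 = 976.6 N·m clockwise.
Paint can: 8.83 × 10 = 88.3 N down at 1.93 m → arm 1.93 m, τ = 88.3 × 1.93 = 170.4 N·m clockwise.
Toolbox: 15.5 × 10 = 155 N down at 0.85 m → arm 0.85 m, τ = 155 × 0.85 = 131.8 N·m clockwise.
Net load moment about support A = 1567 N·m clockwise.
Reaction R at support B is upward at 2.88 m, arm 2.88 m → moment R × 2.88 counterclockwise.
For rotational equilibrium, R × 2.88 = 1567, so R = 544 N.

R_B ≈ 544 N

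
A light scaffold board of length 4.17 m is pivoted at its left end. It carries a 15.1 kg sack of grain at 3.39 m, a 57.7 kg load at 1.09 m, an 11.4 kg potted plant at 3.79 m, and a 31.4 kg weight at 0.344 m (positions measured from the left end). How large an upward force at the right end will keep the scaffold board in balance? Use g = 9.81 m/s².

F ≈ 395 N

Take moments about the left end.
Sack of grain: 15.1 × 9.81 = 148.1 N down at 3.39 m → arm 3.39 m, τ = 148.1 × 3.39 = 502.1 N·m clockwise.
Load: 57.7 × 9.81 = 566 N down at 1.09 m → arm 1.09 m, τ = 566 × 1.09 = 616.9 N·m clockwise.
Potted plant: 11.4 × 9.81 = 111.8 N down at 3.79 m → arm 3.79 m, τ = 111.8 × 3.79 = 423.7 N·m clockwise.
Weight: 31.4 × 9.81 = 308 N down at 0.344 m → arm 0.344 m, τ = 308 × 0.344 = 106 N·m clockwise.
Net moment of the loads = 1649 N·m clockwise.
The upward force F acts at the right end, arm 4.17 m, giving F × 4.17 counterclockwise.
Setting net torque to zero: F × 4.17 = 1649 → F = 1649 / 4.17 = 395 N.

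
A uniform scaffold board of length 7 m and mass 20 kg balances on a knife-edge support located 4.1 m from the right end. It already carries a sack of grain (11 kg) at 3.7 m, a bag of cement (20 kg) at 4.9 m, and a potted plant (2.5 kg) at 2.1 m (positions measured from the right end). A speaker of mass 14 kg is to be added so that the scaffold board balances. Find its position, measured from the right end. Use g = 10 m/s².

x ≈ 4.49 m from the right end

Choose the knife-edge support (at 4.1 m from the right end) as the axis so the support reaction has zero arm there.
Beam weight: 20 × 10 = 200 N down at 3.5 m → arm 0.6 m, τ = 200 × 0.6 = 120 N·m clockwise.
Sack of grain: 11 × 10 = 110 N down at 3.7 m → arm 0.4 m, τ = 110 × 0.4 = 44 N·m clockwise.
Bag of cement: 20 × 10 = 200 N down at 4.9 m → arm 0.8 m, τ = 200 × 0.8 = 160 N·m counterclockwise.
Potted plant: 2.5 × 10 = 25 N down at 2.1 m → arm 2 m, τ = 25 × 2 = 50 N·m clockwise.
Net moment of existing loads = 54 N·m clockwise.
The speaker weighs 14 × 10 = 140 N and must supply an equal counterclockwise moment, so its lever arm about the knife-edge support is 54 / 140 = 0.386 m.
That puts it at 4.1 + 0.386 = 4.49 m from the right end.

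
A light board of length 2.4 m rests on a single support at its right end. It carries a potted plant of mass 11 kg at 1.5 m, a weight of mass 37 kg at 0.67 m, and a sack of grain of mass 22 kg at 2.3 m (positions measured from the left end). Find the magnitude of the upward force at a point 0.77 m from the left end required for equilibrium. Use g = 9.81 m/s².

About the right end:
Potted plant: 11 × 9.81 = 107.9 N down at 1.5 m → arm 0.9 m, τ = 107.9 × 0.9 = 97.11 N·m counterclockwise.
Weight: 37 × 9.81 = 363 N down at 0.67 m → arm 1.73 m, τ = 363 × 1.73 = 628 N·m counterclockwise.
Sack of grain: 22 × 9.81 = 215.8 N down at 2.3 m → arm 0.1 m, τ = 215.8 × 0.1 = 21.58 N·m counterclockwise.
Net moment of the loads = 746.7 N·m counterclockwise.
The upward force F acts at a point 0.77 m from the left end, arm 1.63 m, giving F × 1.63 clockwise.
For rotational equilibrium, F × 1.63 = 746.7, so F = 746.7 / 1.63 = 458 N.

F ≈ 458 N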